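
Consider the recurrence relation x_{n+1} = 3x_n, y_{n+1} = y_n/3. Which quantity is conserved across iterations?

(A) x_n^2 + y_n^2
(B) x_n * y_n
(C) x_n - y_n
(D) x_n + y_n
B

For the recurrence x_{n+1} = 3x_n, y_{n+1} = y_n/3:

x_{n+1} * y_{n+1} = (3x_n) * (y_n/3) = x_n * y_n
The product is conserved.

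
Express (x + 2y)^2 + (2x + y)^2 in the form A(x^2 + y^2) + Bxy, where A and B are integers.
5(x^2 + y^2) + 8xy

Expanding: (x + 2y)^2 = x^2 + 4xy + 4y^2
(2x + y)^2 = 4x^2 + 4xy + y^2
Sum = (1+4)(x^2+y^2) + 8xy = 5(x^2 + y^2) + 8xy
This is symmetric in x and y.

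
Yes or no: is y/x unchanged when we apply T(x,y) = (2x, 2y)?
Yes

Substitute T(x,y) = (2x, 2y) into the expression and compare with the original.

Original: y/x
After applying T: (2y)/(2x) = y/x

This is identical to the original y/x, so the expression is invariant.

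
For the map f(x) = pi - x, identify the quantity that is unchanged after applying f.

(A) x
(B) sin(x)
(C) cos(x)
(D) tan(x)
B

For f(x) = pi - x:
sin(pi - x) = sin(x), so sine is invariant under this transformation.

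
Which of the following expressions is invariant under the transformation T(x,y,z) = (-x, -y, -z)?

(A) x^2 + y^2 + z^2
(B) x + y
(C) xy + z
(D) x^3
A

Apply T(x,y,z) = (-x, -y, -z) to each option, i.e. replace (x, y, z) by the transformed coordinates.
Substitute the transformed coordinates into each option and compare with the original:
(A) x^2 + y^2 + z^2  ->  (-x)^2 + (-y)^2 + (-z)^2 = x^2 + y^2 + z^2   [equals x^2 + y^2 + z^2: invariant]
(B) x + y  ->  (-x) + (-y) = -x - y   [differs from x + y: not invariant]
(C) xy + z  ->  (-x)(-y) + (-z) = xy - z   [differs from xy + z: not invariant]
(D) x^3  ->  (-x)^3 = -x^3   [differs from x^3: not invariant]

Only option (A), x^2 + y^2 + z^2, is unchanged by the transformation.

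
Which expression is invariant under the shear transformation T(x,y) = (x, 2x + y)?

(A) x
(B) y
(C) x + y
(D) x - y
A

Under the shear T(x,y) = (x, 2x + y):
Substitute the transformed coordinates into each option and compare with the original:
(A) x  ->  (x) = x   [equals x: invariant]
(B) y  ->  (2x + y) = 2x + y   [differs from y: not invariant]
(C) x + y  ->  (x) + (2x + y) = 3x + y   [differs from x + y: not invariant]
(D) x - y  ->  (x) - (2x + y) = -x - y   [differs from x - y: not invariant]

Only option (A), x, is unchanged by the transformation.
A vertical shear moves points parallel to the y-axis, so the x-coordinate (and any function of x alone) is unchanged.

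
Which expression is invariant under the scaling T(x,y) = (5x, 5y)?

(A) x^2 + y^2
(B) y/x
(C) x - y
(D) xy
B

Under the uniform scaling T(x,y) = (5x, 5y):
Substitute the transformed coordinates into each option and compare with the original:
(A) x^2 + y^2  ->  (5x)^2 + (5y)^2 = 25x^2 + 25y^2   [differs from x^2 + y^2: not invariant]
(B) y/x  ->  (5y)/(5x) = y/x   [equals y/x: invariant]
(C) x - y  ->  (5x) - (5y) = 5x - 5y   [differs from x - y: not invariant]
(D) xy  ->  (5x)(5y) = 25xy   [differs from xy: not invariant]

Only option (B), y/x, is unchanged by the transformation.
The common factor 5 cancels in a ratio of coordinates, while sums, products and sums of squares pick up factors of 5 or 25.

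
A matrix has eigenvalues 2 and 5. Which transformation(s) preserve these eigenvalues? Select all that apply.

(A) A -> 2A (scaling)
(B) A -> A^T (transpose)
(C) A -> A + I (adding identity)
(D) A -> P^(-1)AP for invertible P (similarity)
B and D

Eigenvalues are preserved by:
1. Similarity transformations: A -> P^(-1)AP (same characteristic polynomial)
2. Transpose: A^T has the same eigenvalues as A

Eigenvalues are NOT preserved by:
- Adding identity: eigenvalues become 2+1, 5+1
- Scaling: eigenvalues become 4, 10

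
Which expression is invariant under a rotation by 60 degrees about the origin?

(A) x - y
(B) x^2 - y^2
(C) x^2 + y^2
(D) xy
C

A rotation by 60 degrees sends (x, y) to (x/2 - sqrt(3)y/2, sqrt(3)x/2 + y/2).
Substitute the transformed coordinates into each option and compare with the original:
(A) x - y  ->  (x/2 - sqrt(3)y/2) - (sqrt(3)x/2 + y/2) = -sqrt(3)x/2 + x/2 - sqrt(3)y/2 - y/2   [differs from x - y: not invariant]
(B) x^2 - y^2  ->  (x/2 - sqrt(3)y/2)^2 - (sqrt(3)x/2 + y/2)^2 = -x^2/2 - sqrt(3)xy + y^2/2   [differs from x^2 - y^2: not invariant]
(C) x^2 + y^2  ->  (x/2 - sqrt(3)y/2)^2 + (sqrt(3)x/2 + y/2)^2 = x^2 + y^2   [equals x^2 + y^2: invariant]
(D) xy  ->  (x/2 - sqrt(3)y/2)(sqrt(3)x/2 + y/2) = sqrt(3)x^2/4 - xy/2 - sqrt(3)y^2/4   [differs from xy: not invariant]

Only option (C), x^2 + y^2, is unchanged by the transformation.
Geometrically, x^2 + y^2 is the squared distance from the origin, which every rotation about the origin preserves.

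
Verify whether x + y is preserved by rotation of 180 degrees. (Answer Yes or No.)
No

Applying rotation by 180 degrees: x' = x*cos(180 degrees) - y*sin(180 degrees) = -x, y' = x*sin(180 degrees) + y*cos(180 degrees) = -y

Substituting into x + y:
(-x) + (-y)
= -x - y

This differs from the original expression x + y, so it is NOT invariant.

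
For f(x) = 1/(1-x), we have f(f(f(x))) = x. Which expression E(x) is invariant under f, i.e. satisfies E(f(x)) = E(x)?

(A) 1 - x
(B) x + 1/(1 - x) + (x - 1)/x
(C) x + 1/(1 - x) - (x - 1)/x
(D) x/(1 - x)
B

Replace x by f(x) = 1/(1 - x) in each option and simplify. As a quick numerical cross-check, also compare E(3) with E(f(3)) = E(-1/2).

(A) 1 - x  ->  1 - (1/(1 - x)) = x/(x - 1); check: E(3) = -2 but E(-1/2) = 3/2.   [not invariant]
(B) x + 1/(1 - x) + (x - 1)/x  ->  (1/(1 - x)) + 1/(1 - (1/(1 - x))) + ((1/(1 - x)) - 1)/(1/(1 - x)), which simplifies back to x + 1/(1 - x) + (x - 1)/x; check: E(3) = 19/6, E(-1/2) = 19/6.   [invariant]
(C) x + 1/(1 - x) - (x - 1)/x  ->  (1/(1 - x)) + 1/(1 - (1/(1 - x))) - ((1/(1 - x)) - 1)/(1/(1 - x)) = (x^2(1 - x) - x + (x - 1)^2)/(x(x - 1)); check: E(3) = 11/6 but E(-1/2) = -17/6.   [not invariant]
(D) x/(1 - x)  ->  (1/(1 - x))/(1 - (1/(1 - x))) = -1/x; check: E(3) = -3/2 but E(-1/2) = -1/3.   [not invariant]

Only (B) is unchanged. Indeed f(f(x)) = 1/(1 - 1/(1-x)) = (1-x)/(-x) = (x-1)/x, so E(x) = x + f(x) + f(f(x)) is the sum over the whole 3-cycle; applying f just permutes the three terms cyclically (x -> f(x) -> f(f(x)) -> x), leaving the sum unchanged.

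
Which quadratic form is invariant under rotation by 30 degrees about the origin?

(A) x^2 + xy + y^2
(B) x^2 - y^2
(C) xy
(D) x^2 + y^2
D

Rotation by 30 degrees sends (x, y) to (sqrt(3)x/2 - y/2, x/2 + sqrt(3)y/2).
Substitute the transformed coordinates into each option and compare with the original:
(A) x^2 + xy + y^2  ->  (sqrt(3)x/2 - y/2)^2 + (sqrt(3)x/2 - y/2)(x/2 + sqrt(3)y/2) + (x/2 + sqrt(3)y/2)^2 = sqrt(3)x^2/4 + x^2 + xy/2 - sqrt(3)y^2/4 + y^2   [differs from x^2 + xy + y^2: not invariant]
(B) x^2 - y^2  ->  (sqrt(3)x/2 - y/2)^2 - (x/2 + sqrt(3)y/2)^2 = x^2/2 - sqrt(3)xy - y^2/2   [differs from x^2 - y^2: not invariant]
(C) xy  ->  (sqrt(3)x/2 - y/2)(x/2 + sqrt(3)y/2) = sqrt(3)x^2/4 + xy/2 - sqrt(3)y^2/4   [differs from xy: not invariant]
(D) x^2 + y^2  ->  (sqrt(3)x/2 - y/2)^2 + (x/2 + sqrt(3)y/2)^2 = x^2 + y^2   [equals x^2 + y^2: invariant]

Only option (D), x^2 + y^2, is unchanged by the transformation.
x^2 + y^2 is the squared distance from the origin, which rotations preserve.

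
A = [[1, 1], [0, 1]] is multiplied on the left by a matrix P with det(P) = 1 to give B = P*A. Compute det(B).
1

By the multiplicative property of determinants, det(B) = det(P*A) = det(P) * det(A) = det(A),
so the determinant is invariant under multiplication by any determinant-1 matrix; we just need det(A).

det(A) = (1)(1) - (1)(0) = 1 - 0 = 1

Therefore det(B) = 1 * 1 = 1.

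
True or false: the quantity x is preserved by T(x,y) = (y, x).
False

Substitute T(x,y) = (y, x) into the expression and compare with the original.

Original: x
After applying T: (y) = y

This differs from the original x (difference: -x + y), so the expression is NOT invariant.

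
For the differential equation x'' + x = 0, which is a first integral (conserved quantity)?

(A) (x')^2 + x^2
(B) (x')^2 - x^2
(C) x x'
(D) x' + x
A

A first integral I satisfies dI/dt = 0 along every solution. Differentiate each option and use the equation of motion:
(A) d/dt[(x')^2 + x^2] = 2x'x'' + 2x x' = 2x'(-x) + 2x x' = 0
(B) d/dt[(x')^2 - x^2] = 2x'x'' - 2x x' = -4x x', not identically 0
(C) d/dt[x x'] = (x')^2 + x x'' = (x')^2 - x^2, not identically 0
(D) d/dt[x' + x] = x'' + x' = -x + x', not identically 0

Only (A) has zero time-derivative. So the energy-like quantity (x')^2 + x^2 is the first integral.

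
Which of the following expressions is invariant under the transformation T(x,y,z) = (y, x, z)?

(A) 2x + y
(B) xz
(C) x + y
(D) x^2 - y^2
C

Apply T(x,y,z) = (y, x, z) to each option, i.e. replace (x, y, z) by the transformed coordinates.
Substitute the transformed coordinates into each option and compare with the original:
(A) 2x + y  ->  2(y) + (x) = x + 2y   [differs from 2x + y: not invariant]
(B) xz  ->  (y)(z) = yz   [differs from xz: not invariant]
(C) x + y  ->  (y) + (x) = x + y   [equals x + y: invariant]
(D) x^2 - y^2  ->  (y)^2 - (x)^2 = -x^2 + y^2   [differs from x^2 - y^2: not invariant]

Only option (C), x + y, is unchanged by the transformation.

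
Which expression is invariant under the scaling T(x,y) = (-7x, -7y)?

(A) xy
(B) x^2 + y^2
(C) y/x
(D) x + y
C

Under the uniform scaling T(x,y) = (-7x, -7y):
Substitute the transformed coordinates into each option and compare with the original:
(A) xy  ->  (-7x)(-7y) = 49xy   [differs from xy: not invariant]
(B) x^2 + y^2  ->  (-7x)^2 + (-7y)^2 = 49x^2 + 49y^2   [differs from x^2 + y^2: not invariant]
(C) y/x  ->  (-7y)/(-7x) = y/x   [equals y/x: invariant]
(D) x + y  ->  (-7x) + (-7y) = -7x - 7y   [differs from x + y: not invariant]

Only option (C), y/x, is unchanged by the transformation.
The common factor -7 cancels in a ratio of coordinates, while sums, products and sums of squares pick up factors of -7 or 49.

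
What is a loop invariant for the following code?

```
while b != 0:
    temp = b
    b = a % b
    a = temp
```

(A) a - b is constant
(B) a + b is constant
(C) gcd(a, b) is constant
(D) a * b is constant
C

A loop invariant must hold before the first iteration and be re-established by every execution of the body.

(C) gcd(a, b) is constant: One iteration replaces (a, b) by (b, a mod b). Since a mod b = a - q*b for an integer q, any common divisor of a and b divides b and a mod b, and conversely; hence gcd(b, a mod b) = gcd(a, b). For instance (28, 10) -> (10, 8) keeps gcd = 2. At exit b = 0 and a = gcd of the original inputs.

The other options fail:
(A) a - b is constant: e.g. (a, b) = (28, 10) -> (10, 8): the difference goes from 18 to 2.
(B) a + b is constant: e.g. (a, b) = (28, 10) -> (10, 8): the sum goes from 38 to 18.
(D) a * b is constant: e.g. (a, b) = (28, 10) -> (10, 8): the product goes from 280 to 80.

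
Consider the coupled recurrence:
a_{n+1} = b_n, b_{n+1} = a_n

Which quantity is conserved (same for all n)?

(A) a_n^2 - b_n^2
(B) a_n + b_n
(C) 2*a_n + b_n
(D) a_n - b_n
B

Replace a_n by a_{n+1} = b_n and b_n by b_{n+1} = a_n in each option and simplify:
(A) a_n^2 - b_n^2  ->  (b_n)^2 - (a_n)^2 = -a_n^2 + b_n^2   [not conserved]
(B) a_n + b_n  ->  (b_n) + (a_n) = a_n + b_n   [conserved]
(C) 2*a_n + b_n  ->  2*(b_n) + (a_n) = a_n + 2*b_n   [not conserved]
(D) a_n - b_n  ->  (b_n) - (a_n) = -a_n + b_n   [not conserved]

Only (B) a_n + b_n returns to itself after one step, so it is the conserved quantity.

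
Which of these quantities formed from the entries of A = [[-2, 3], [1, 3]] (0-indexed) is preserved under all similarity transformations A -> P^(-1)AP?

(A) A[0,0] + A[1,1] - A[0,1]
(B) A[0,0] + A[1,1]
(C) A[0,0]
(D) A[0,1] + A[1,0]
B

A[0,0] + A[1,1] is the trace of A. By the cyclic property of the trace, tr(P^(-1)AP) = tr(APP^(-1)) = tr(A), so it is the same for every matrix similar to A.

The other combinations are not similarity invariants. For example, take P = [[1, -1], [0, 1]] (det P = 1), so P^(-1) = [[1, 1], [0, 1]] and
B = P^(-1)AP = [[-1, 7], [1, 2]].
Evaluating each option on A and on B:
(A) A[0,0] + A[1,1] - A[0,1]: -2 for A, -6 for B -> changes
(B) A[0,0] + A[1,1]: 1 for A, 1 for B -> unchanged
(C) A[0,0]: -2 for A, -1 for B -> changes
(D) A[0,1] + A[1,0]: 4 for A, 8 for B -> changes

Only (B) A[0,0] + A[1,1] = 1 survives (and it does so for every P, not just this one), so it is the invariant.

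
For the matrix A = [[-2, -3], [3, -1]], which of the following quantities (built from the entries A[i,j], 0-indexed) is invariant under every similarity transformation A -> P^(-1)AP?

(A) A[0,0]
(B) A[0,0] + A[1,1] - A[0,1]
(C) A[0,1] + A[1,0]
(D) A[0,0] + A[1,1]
D

A[0,0] + A[1,1] is the trace of A. By the cyclic property of the trace, tr(P^(-1)AP) = tr(APP^(-1)) = tr(A), so it is the same for every matrix similar to A.

The other combinations are not similarity invariants. For example, take P = [[1, 1], [0, 1]] (det P = 1), so P^(-1) = [[1, -1], [0, 1]] and
B = P^(-1)AP = [[-5, -7], [3, 2]].
Evaluating each option on A and on B:
(A) A[0,0]: -2 for A, -5 for B -> changes
(B) A[0,0] + A[1,1] - A[0,1]: 0 for A, 4 for B -> changes
(C) A[0,1] + A[1,0]: 0 for A, -4 for B -> changes
(D) A[0,0] + A[1,1]: -3 for A, -3 for B -> unchanged

Only (D) A[0,0] + A[1,1] = -3 survives (and it does so for every P, not just this one), so it is the invariant.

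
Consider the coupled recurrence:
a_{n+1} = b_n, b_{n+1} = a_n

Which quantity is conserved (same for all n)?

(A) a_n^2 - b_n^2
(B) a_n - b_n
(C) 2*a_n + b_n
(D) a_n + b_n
D

Replace a_n by a_{n+1} = b_n and b_n by b_{n+1} = a_n in each option and simplify:
(A) a_n^2 - b_n^2  ->  (b_n)^2 - (a_n)^2 = -a_n^2 + b_n^2   [not conserved]
(B) a_n - b_n  ->  (b_n) - (a_n) = -a_n + b_n   [not conserved]
(C) 2*a_n + b_n  ->  2*(b_n) + (a_n) = a_n + 2*b_n   [not conserved]
(D) a_n + b_n  ->  (b_n) + (a_n) = a_n + b_n   [conserved]

Only (D) a_n + b_n returns to itself after one step, so it is the conserved quantity.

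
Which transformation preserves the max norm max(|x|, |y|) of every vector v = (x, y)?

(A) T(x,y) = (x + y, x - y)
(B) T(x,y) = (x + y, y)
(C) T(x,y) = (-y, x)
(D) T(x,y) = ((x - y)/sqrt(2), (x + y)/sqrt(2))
C

A transformation preserves a norm if ||T(v)|| = ||v|| for every v; a single vector where the norm changes rules an option out.

(A) T(x,y) = (x + y, x - y): v = (1, 1) has norm max(|1|, |1|) = 1, but T(v) = (2, 0) has norm 2 -- not preserved.
(B) T(x,y) = (x + y, y): v = (1, 1) has norm max(|1|, |1|) = 1, but T(v) = (2, 1) has norm 2 -- not preserved.
(C) T(x,y) = (-y, x): preserves the norm -- it only permutes the coordinates and/or flips signs, which leaves max(|x|, |y|) unchanged.
(D) T(x,y) = ((x - y)/sqrt(2), (x + y)/sqrt(2)): v = (1, 0) has norm max(|1|, |0|) = 1, but T(v) = (sqrt(2)/2, sqrt(2)/2) has norm sqrt(2)/2 -- not preserved.

Therefore the answer is (C).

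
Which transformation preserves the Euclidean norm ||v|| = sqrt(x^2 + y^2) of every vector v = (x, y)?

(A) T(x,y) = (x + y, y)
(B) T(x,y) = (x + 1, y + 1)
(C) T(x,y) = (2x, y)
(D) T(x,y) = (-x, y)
D

A transformation preserves a norm if ||T(v)|| = ||v|| for every v; a single vector where the norm changes rules an option out.

(A) T(x,y) = (x + y, y): v = (0, 1) has norm sqrt((0)^2 + (1)^2) = 1, but T(v) = (1, 1) has norm sqrt(2) -- not preserved.
(B) T(x,y) = (x + 1, y + 1): v = (1, 0) has norm sqrt((1)^2 + (0)^2) = 1, but T(v) = (2, 1) has norm sqrt(5) -- not preserved.
(C) T(x,y) = (2x, y): v = (1, 0) has norm sqrt((1)^2 + (0)^2) = 1, but T(v) = (2, 0) has norm 2 -- not preserved.
(D) T(x,y) = (-x, y): preserves the norm -- it is an orthogonal map (a rotation/reflection), and (-x)^2 + (y)^2 simplifies to x^2 + y^2.

Therefore the answer is (D).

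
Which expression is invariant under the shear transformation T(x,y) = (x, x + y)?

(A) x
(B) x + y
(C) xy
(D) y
A

Under the shear T(x,y) = (x, x + y):
Substitute the transformed coordinates into each option and compare with the original:
(A) x  ->  (x) = x   [equals x: invariant]
(B) x + y  ->  (x) + (x + y) = 2x + y   [differs from x + y: not invariant]
(C) xy  ->  (x)(x + y) = x^2 + xy   [differs from xy: not invariant]
(D) y  ->  (x + y) = x + y   [differs from y: not invariant]

Only option (A), x, is unchanged by the transformation.
A vertical shear moves points parallel to the y-axis, so the x-coordinate (and any function of x alone) is unchanged.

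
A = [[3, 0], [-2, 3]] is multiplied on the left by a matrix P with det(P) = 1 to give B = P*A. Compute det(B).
9

By the multiplicative property of determinants, det(B) = det(P*A) = det(P) * det(A) = det(A),
so the determinant is invariant under multiplication by any determinant-1 matrix; we just need det(A).

det(A) = (3)(3) - (0)(-2) = 9 - 0 = 9

Therefore det(B) = 1 * 9 = 9.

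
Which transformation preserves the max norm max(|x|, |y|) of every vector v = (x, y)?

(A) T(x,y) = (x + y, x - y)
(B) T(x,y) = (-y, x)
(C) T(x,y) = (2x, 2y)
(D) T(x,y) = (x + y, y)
B

A transformation preserves a norm if ||T(v)|| = ||v|| for every v; a single vector where the norm changes rules an option out.

(A) T(x,y) = (x + y, x - y): v = (1, 1) has norm max(|1|, |1|) = 1, but T(v) = (2, 0) has norm 2 -- not preserved.
(B) T(x,y) = (-y, x): preserves the norm -- it only permutes the coordinates and/or flips signs, which leaves max(|x|, |y|) unchanged.
(C) T(x,y) = (2x, 2y): v = (1, 0) has norm max(|1|, |0|) = 1, but T(v) = (2, 0) has norm 2 -- not preserved.
(D) T(x,y) = (x + y, y): v = (1, 1) has norm max(|1|, |1|) = 1, but T(v) = (2, 1) has norm 2 -- not preserved.

Therefore the answer is (B).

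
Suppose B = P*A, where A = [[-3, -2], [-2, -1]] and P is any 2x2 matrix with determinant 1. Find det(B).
-1

By the multiplicative property of determinants, det(B) = det(P*A) = det(P) * det(A) = det(A),
so the determinant is invariant under multiplication by any determinant-1 matrix; we just need det(A).

det(A) = (-3)(-1) - (-2)(-2) = 3 - 4 = -1

Therefore det(B) = 1 * (-1) = -1.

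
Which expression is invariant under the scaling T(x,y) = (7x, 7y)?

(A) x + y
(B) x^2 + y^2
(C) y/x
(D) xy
C

Under the uniform scaling T(x,y) = (7x, 7y):
Substitute the transformed coordinates into each option and compare with the original:
(A) x + y  ->  (7x) + (7y) = 7x + 7y   [differs from x + y: not invariant]
(B) x^2 + y^2  ->  (7x)^2 + (7y)^2 = 49x^2 + 49y^2   [differs from x^2 + y^2: not invariant]
(C) y/x  ->  (7y)/(7x) = y/x   [equals y/x: invariant]
(D) xy  ->  (7x)(7y) = 49xy   [differs from xy: not invariant]

Only option (C), y/x, is unchanged by the transformation.
The common factor 7 cancels in a ratio of coordinates, while sums, products and sums of squares pick up factors of 7 or 49.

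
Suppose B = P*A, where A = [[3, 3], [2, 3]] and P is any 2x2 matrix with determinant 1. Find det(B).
3

By the multiplicative property of determinants, det(B) = det(P*A) = det(P) * det(A) = det(A),
so the determinant is invariant under multiplication by any determinant-1 matrix; we just need det(A).

det(A) = (3)(3) - (3)(2) = 9 - 6 = 3

Therefore det(B) = 1 * 3 = 3.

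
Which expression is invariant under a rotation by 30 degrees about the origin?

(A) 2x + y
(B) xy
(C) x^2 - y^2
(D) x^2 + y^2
D

A rotation by 30 degrees sends (x, y) to (sqrt(3)x/2 - y/2, x/2 + sqrt(3)y/2).
Substitute the transformed coordinates into each option and compare with the original:
(A) 2x + y  ->  2(sqrt(3)x/2 - y/2) + (x/2 + sqrt(3)y/2) = x/2 + sqrt(3)x - y + sqrt(3)y/2   [differs from 2x + y: not invariant]
(B) xy  ->  (sqrt(3)x/2 - y/2)(x/2 + sqrt(3)y/2) = sqrt(3)x^2/4 + xy/2 - sqrt(3)y^2/4   [differs from xy: not invariant]
(C) x^2 - y^2  ->  (sqrt(3)x/2 - y/2)^2 - (x/2 + sqrt(3)y/2)^2 = x^2/2 - sqrt(3)xy - y^2/2   [differs from x^2 - y^2: not invariant]
(D) x^2 + y^2  ->  (sqrt(3)x/2 - y/2)^2 + (x/2 + sqrt(3)y/2)^2 = x^2 + y^2   [equals x^2 + y^2: invariant]

Only option (D), x^2 + y^2, is unchanged by the transformation.
Geometrically, x^2 + y^2 is the squared distance from the origin, which every rotation about the origin preserves.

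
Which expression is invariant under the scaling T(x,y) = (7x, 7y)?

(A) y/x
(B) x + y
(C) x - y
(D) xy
A

Under the uniform scaling T(x,y) = (7x, 7y):
Substitute the transformed coordinates into each option and compare with the original:
(A) y/x  ->  (7y)/(7x) = y/x   [equals y/x: invariant]
(B) x + y  ->  (7x) + (7y) = 7x + 7y   [differs from x + y: not invariant]
(C) x - y  ->  (7x) - (7y) = 7x - 7y   [differs from x - y: not invariant]
(D) xy  ->  (7x)(7y) = 49xy   [differs from xy: not invariant]

Only option (A), y/x, is unchanged by the transformation.
The common factor 7 cancels in a ratio of coordinates, while sums, products and sums of squares pick up factors of 7 or 49.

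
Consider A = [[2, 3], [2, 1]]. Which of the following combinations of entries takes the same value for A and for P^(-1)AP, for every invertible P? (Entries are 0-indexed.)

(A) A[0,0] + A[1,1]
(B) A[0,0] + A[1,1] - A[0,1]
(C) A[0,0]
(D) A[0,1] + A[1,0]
A

A[0,0] + A[1,1] is the trace of A. By the cyclic property of the trace, tr(P^(-1)AP) = tr(APP^(-1)) = tr(A), so it is the same for every matrix similar to A.

The other combinations are not similarity invariants. For example, take P = [[1, 2], [0, 1]] (det P = 1), so P^(-1) = [[1, -2], [0, 1]] and
B = P^(-1)AP = [[-2, -3], [2, 5]].
Evaluating each option on A and on B:
(A) A[0,0] + A[1,1]: 3 for A, 3 for B -> unchanged
(B) A[0,0] + A[1,1] - A[0,1]: 0 for A, 6 for B -> changes
(C) A[0,0]: 2 for A, -2 for B -> changes
(D) A[0,1] + A[1,0]: 5 for A, -1 for B -> changes

Only (A) A[0,0] + A[1,1] = 3 survives (and it does so for every P, not just this one), so it is the invariant.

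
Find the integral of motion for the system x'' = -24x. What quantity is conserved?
E = (x')^2 + 24x^2

Multiply the equation by x':
x' * x'' = -24x * x'
The left side is d/dt[(x')^2/2] and the right side is d/dt[-24x^2/2], so
d/dt[(x')^2/2 + 24x^2/2] = 0, i.e. (x')^2/2 + 24x^2/2 = constant.
Multiplying by 2, the integral of motion is E = (x')^2 + 24x^2.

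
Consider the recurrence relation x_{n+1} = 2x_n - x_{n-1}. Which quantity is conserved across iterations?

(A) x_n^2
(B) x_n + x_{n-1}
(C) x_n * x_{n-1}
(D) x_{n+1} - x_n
D

For the recurrence x_{n+1} = 2x_n - x_{n-1}:

If x_{n+1} = 2x_n - x_{n-1}, then:
x_{n+1} - x_n = x_n - x_{n-1}
The first difference is constant throughout the sequence.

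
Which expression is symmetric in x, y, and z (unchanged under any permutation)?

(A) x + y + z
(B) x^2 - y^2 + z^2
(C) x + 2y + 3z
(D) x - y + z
A

A symmetric expression is unchanged when the variables are permuted; here the transformation to test is the swap (x, y) -> (y, x).
A symmetric expression must survive every permutation; the single swap x <-> y already eliminates the distractors, and the keyed expression is also unchanged by x <-> z and y <-> z (each variable enters it in exactly the same way).
Substitute the transformed coordinates into each option and compare with the original:
(A) x + y + z  ->  (y) + (x) + z = x + y + z   [equals x + y + z: invariant]
(B) x^2 - y^2 + z^2  ->  (y)^2 - (x)^2 + z^2 = -x^2 + y^2 + z^2   [differs from x^2 - y^2 + z^2: not invariant]
(C) x + 2y + 3z  ->  (y) + 2(x) + 3z = 2x + y + 3z   [differs from x + 2y + 3z: not invariant]
(D) x - y + z  ->  (y) - (x) + z = -x + y + z   [differs from x - y + z: not invariant]

Only option (A), x + y + z, is unchanged by the transformation.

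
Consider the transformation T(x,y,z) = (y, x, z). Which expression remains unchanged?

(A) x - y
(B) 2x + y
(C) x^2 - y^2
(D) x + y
D

Apply T(x,y,z) = (y, x, z) to each option, i.e. replace (x, y, z) by the transformed coordinates.
Substitute the transformed coordinates into each option and compare with the original:
(A) x - y  ->  (y) - (x) = -x + y   [differs from x - y: not invariant]
(B) 2x + y  ->  2(y) + (x) = x + 2y   [differs from 2x + y: not invariant]
(C) x^2 - y^2  ->  (y)^2 - (x)^2 = -x^2 + y^2   [differs from x^2 - y^2: not invariant]
(D) x + y  ->  (y) + (x) = x + y   [equals x + y: invariant]

Only option (D), x + y, is unchanged by the transformation.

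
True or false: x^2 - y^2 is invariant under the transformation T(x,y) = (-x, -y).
True

Substitute T(x,y) = (-x, -y) into the expression and compare with the original.

Original: x^2 - y^2
After applying T: (-x)^2 - (-y)^2 = x^2 - y^2

This is identical to the original x^2 - y^2, so the expression is invariant.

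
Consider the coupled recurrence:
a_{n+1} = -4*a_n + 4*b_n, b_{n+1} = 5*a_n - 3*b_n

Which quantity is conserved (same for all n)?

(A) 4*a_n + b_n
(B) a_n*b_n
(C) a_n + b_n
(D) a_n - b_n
C

Replace a_n by a_{n+1} = -4*a_n + 4*b_n and b_n by b_{n+1} = 5*a_n - 3*b_n in each option and simplify:
(A) 4*a_n + b_n  ->  4*(-4*a_n + 4*b_n) + (5*a_n - 3*b_n) = -11*a_n + 13*b_n   [not conserved]
(B) a_n*b_n  ->  (-4*a_n + 4*b_n)*(5*a_n - 3*b_n) = -20*a_n^2 + 32*a_n*b_n - 12*b_n^2   [not conserved]
(C) a_n + b_n  ->  (-4*a_n + 4*b_n) + (5*a_n - 3*b_n) = a_n + b_n   [conserved]
(D) a_n - b_n  ->  (-4*a_n + 4*b_n) - (5*a_n - 3*b_n) = -9*a_n + 7*b_n   [not conserved]

Only (C) a_n + b_n returns to itself after one step, so it is the conserved quantity.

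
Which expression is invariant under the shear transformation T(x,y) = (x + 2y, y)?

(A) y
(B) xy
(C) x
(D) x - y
A

Under the shear T(x,y) = (x + 2y, y):
Substitute the transformed coordinates into each option and compare with the original:
(A) y  ->  (y) = y   [equals y: invariant]
(B) xy  ->  (x + 2y)(y) = xy + 2y^2   [differs from xy: not invariant]
(C) x  ->  (x + 2y) = x + 2y   [differs from x: not invariant]
(D) x - y  ->  (x + 2y) - (y) = x + y   [differs from x - y: not invariant]

Only option (A), y, is unchanged by the transformation.
A horizontal shear moves points parallel to the x-axis, so the y-coordinate (and any function of y alone) is unchanged.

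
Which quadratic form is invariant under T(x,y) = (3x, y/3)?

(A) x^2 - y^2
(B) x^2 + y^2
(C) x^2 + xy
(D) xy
D

T multiplies x by 3 and divides y by 3.
Substitute the transformed coordinates into each option and compare with the original:
(A) x^2 - y^2  ->  (3x)^2 - (y/3)^2 = 9x^2 - y^2/9   [differs from x^2 - y^2: not invariant]
(B) x^2 + y^2  ->  (3x)^2 + (y/3)^2 = 9x^2 + y^2/9   [differs from x^2 + y^2: not invariant]
(C) x^2 + xy  ->  (3x)^2 + (3x)(y/3) = 9x^2 + xy   [differs from x^2 + xy: not invariant]
(D) xy  ->  (3x)(y/3) = xy   [equals xy: invariant]

Only option (D), xy, is unchanged by the transformation.
The factors 3 and 1/3 cancel only in the pure product xy.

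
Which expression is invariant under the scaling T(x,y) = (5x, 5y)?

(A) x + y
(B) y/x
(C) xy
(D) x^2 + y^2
B

Under the uniform scaling T(x,y) = (5x, 5y):
Substitute the transformed coordinates into each option and compare with the original:
(A) x + y  ->  (5x) + (5y) = 5x + 5y   [differs from x + y: not invariant]
(B) y/x  ->  (5y)/(5x) = y/x   [equals y/x: invariant]
(C) xy  ->  (5x)(5y) = 25xy   [differs from xy: not invariant]
(D) x^2 + y^2  ->  (5x)^2 + (5y)^2 = 25x^2 + 25y^2   [differs from x^2 + y^2: not invariant]

Only option (B), y/x, is unchanged by the transformation.
The common factor 5 cancels in a ratio of coordinates, while sums, products and sums of squares pick up factors of 5 or 25.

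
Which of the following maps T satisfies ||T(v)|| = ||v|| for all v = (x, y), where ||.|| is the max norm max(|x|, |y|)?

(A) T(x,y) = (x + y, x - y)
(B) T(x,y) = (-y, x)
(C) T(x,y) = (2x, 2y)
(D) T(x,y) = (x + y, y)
B

A transformation preserves a norm if ||T(v)|| = ||v|| for every v; a single vector where the norm changes rules an option out.

(A) T(x,y) = (x + y, x - y): v = (1, 1) has norm max(|1|, |1|) = 1, but T(v) = (2, 0) has norm 2 -- not preserved.
(B) T(x,y) = (-y, x): preserves the norm -- it only permutes the coordinates and/or flips signs, which leaves max(|x|, |y|) unchanged.
(C) T(x,y) = (2x, 2y): v = (1, 0) has norm max(|1|, |0|) = 1, but T(v) = (2, 0) has norm 2 -- not preserved.
(D) T(x,y) = (x + y, y): v = (1, 1) has norm max(|1|, |1|) = 1, but T(v) = (2, 1) has norm 2 -- not preserved.

Therefore the answer is (B).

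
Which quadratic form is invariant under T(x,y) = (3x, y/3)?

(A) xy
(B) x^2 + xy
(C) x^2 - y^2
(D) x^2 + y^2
A

T multiplies x by 3 and divides y by 3.
Substitute the transformed coordinates into each option and compare with the original:
(A) xy  ->  (3x)(y/3) = xy   [equals xy: invariant]
(B) x^2 + xy  ->  (3x)^2 + (3x)(y/3) = 9x^2 + xy   [differs from x^2 + xy: not invariant]
(C) x^2 - y^2  ->  (3x)^2 - (y/3)^2 = 9x^2 - y^2/9   [differs from x^2 - y^2: not invariant]
(D) x^2 + y^2  ->  (3x)^2 + (y/3)^2 = 9x^2 + y^2/9   [differs from x^2 + y^2: not invariant]

Only option (A), xy, is unchanged by the transformation.
The factors 3 and 1/3 cancel only in the pure product xy.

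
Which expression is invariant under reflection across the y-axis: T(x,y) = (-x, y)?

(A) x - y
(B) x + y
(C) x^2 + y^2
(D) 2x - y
C

The map is reflection across the y-axis: T(x,y) = (-x, y).
Substitute the transformed coordinates into each option and compare with the original:
(A) x - y  ->  (-x) - (y) = -x - y   [differs from x - y: not invariant]
(B) x + y  ->  (-x) + (y) = -x + y   [differs from x + y: not invariant]
(C) x^2 + y^2  ->  (-x)^2 + (y)^2 = x^2 + y^2   [equals x^2 + y^2: invariant]
(D) 2x - y  ->  2(-x) - (y) = -2x - y   [differs from 2x - y: not invariant]

Only option (C), x^2 + y^2, is unchanged by the transformation.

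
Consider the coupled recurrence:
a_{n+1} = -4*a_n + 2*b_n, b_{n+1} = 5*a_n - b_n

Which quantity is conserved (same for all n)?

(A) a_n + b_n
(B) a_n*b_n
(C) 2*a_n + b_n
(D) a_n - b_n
A

Replace a_n by a_{n+1} = -4*a_n + 2*b_n and b_n by b_{n+1} = 5*a_n - b_n in each option and simplify:
(A) a_n + b_n  ->  (-4*a_n + 2*b_n) + (5*a_n - b_n) = a_n + b_n   [conserved]
(B) a_n*b_n  ->  (-4*a_n + 2*b_n)*(5*a_n - b_n) = -20*a_n^2 + 14*a_n*b_n - 2*b_n^2   [not conserved]
(C) 2*a_n + b_n  ->  2*(-4*a_n + 2*b_n) + (5*a_n - b_n) = -3*a_n + 3*b_n   [not conserved]
(D) a_n - b_n  ->  (-4*a_n + 2*b_n) - (5*a_n - b_n) = -9*a_n + 3*b_n   [not conserved]

Only (A) a_n + b_n returns to itself after one step, so it is the conserved quantity.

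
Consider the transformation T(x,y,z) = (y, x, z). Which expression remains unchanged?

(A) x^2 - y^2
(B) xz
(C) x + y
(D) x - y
C

Apply T(x,y,z) = (y, x, z) to each option, i.e. replace (x, y, z) by the transformed coordinates.
Substitute the transformed coordinates into each option and compare with the original:
(A) x^2 - y^2  ->  (y)^2 - (x)^2 = -x^2 + y^2   [differs from x^2 - y^2: not invariant]
(B) xz  ->  (y)(z) = yz   [differs from xz: not invariant]
(C) x + y  ->  (y) + (x) = x + y   [equals x + y: invariant]
(D) x - y  ->  (y) - (x) = -x + y   [differs from x - y: not invariant]

Only option (C), x + y, is unchanged by the transformation.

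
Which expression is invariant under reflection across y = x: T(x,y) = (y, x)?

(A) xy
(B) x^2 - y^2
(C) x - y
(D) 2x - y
A

The map is reflection across y = x: T(x,y) = (y, x).
Substitute the transformed coordinates into each option and compare with the original:
(A) xy  ->  (y)(x) = xy   [equals xy: invariant]
(B) x^2 - y^2  ->  (y)^2 - (x)^2 = -x^2 + y^2   [differs from x^2 - y^2: not invariant]
(C) x - y  ->  (y) - (x) = -x + y   [differs from x - y: not invariant]
(D) 2x - y  ->  2(y) - (x) = -x + 2y   [differs from 2x - y: not invariant]

Only option (A), xy, is unchanged by the transformation.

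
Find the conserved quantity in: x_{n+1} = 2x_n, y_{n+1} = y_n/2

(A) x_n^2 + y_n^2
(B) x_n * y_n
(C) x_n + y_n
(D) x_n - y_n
B

For the recurrence x_{n+1} = 2x_n, y_{n+1} = y_n/2:

x_{n+1} * y_{n+1} = (2x_n) * (y_n/2) = x_n * y_n
The product is conserved.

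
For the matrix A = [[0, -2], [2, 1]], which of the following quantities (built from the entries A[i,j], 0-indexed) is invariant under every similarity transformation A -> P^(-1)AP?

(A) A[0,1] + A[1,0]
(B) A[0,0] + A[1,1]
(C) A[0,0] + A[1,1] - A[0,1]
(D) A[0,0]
B

A[0,0] + A[1,1] is the trace of A. By the cyclic property of the trace, tr(P^(-1)AP) = tr(APP^(-1)) = tr(A), so it is the same for every matrix similar to A.

The other combinations are not similarity invariants. For example, take P = [[1, 1], [1, 2]] (det P = 1), so P^(-1) = [[2, -1], [-1, 1]] and
B = P^(-1)AP = [[-7, -12], [5, 8]].
Evaluating each option on A and on B:
(A) A[0,1] + A[1,0]: 0 for A, -7 for B -> changes
(B) A[0,0] + A[1,1]: 1 for A, 1 for B -> unchanged
(C) A[0,0] + A[1,1] - A[0,1]: 3 for A, 13 for B -> changes
(D) A[0,0]: 0 for A, -7 for B -> changes

Only (B) A[0,0] + A[1,1] = 1 survives (and it does so for every P, not just this one), so it is the invariant.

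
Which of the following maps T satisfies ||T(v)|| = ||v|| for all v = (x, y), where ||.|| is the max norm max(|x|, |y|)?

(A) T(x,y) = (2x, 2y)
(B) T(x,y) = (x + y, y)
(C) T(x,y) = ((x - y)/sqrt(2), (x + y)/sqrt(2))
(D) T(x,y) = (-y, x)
D

A transformation preserves a norm if ||T(v)|| = ||v|| for every v; a single vector where the norm changes rules an option out.

(A) T(x,y) = (2x, 2y): v = (1, 0) has norm max(|1|, |0|) = 1, but T(v) = (2, 0) has norm 2 -- not preserved.
(B) T(x,y) = (x + y, y): v = (1, 1) has norm max(|1|, |1|) = 1, but T(v) = (2, 1) has norm 2 -- not preserved.
(C) T(x,y) = ((x - y)/sqrt(2), (x + y)/sqrt(2)): v = (1, 0) has norm max(|1|, |0|) = 1, but T(v) = (sqrt(2)/2, sqrt(2)/2) has norm sqrt(2)/2 -- not preserved.
(D) T(x,y) = (-y, x): preserves the norm -- it only permutes the coordinates and/or flips signs, which leaves max(|x|, |y|) unchanged.

Therefore the answer is (D).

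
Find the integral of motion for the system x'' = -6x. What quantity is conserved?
E = (x')^2 + 6x^2

Multiply the equation by x':
x' * x'' = -6x * x'
The left side is d/dt[(x')^2/2] and the right side is d/dt[-6x^2/2], so
d/dt[(x')^2/2 + 6x^2/2] = 0, i.e. (x')^2/2 + 6x^2/2 = constant.
Multiplying by 2, the integral of motion is E = (x')^2 + 6x^2.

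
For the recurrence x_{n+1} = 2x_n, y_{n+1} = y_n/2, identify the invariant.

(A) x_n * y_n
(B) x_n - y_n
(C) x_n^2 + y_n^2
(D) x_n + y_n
A

For the recurrence x_{n+1} = 2x_n, y_{n+1} = y_n/2:

x_{n+1} * y_{n+1} = (2x_n) * (y_n/2) = x_n * y_n
The product is conserved.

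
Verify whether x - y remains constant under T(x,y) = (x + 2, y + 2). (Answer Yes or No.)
Yes

Substitute T(x,y) = (x + 2, y + 2) into the expression and compare with the original.

Original: x - y
After applying T: (x + 2) - (y + 2) = x - y

This is identical to the original x - y, so the expression is invariant.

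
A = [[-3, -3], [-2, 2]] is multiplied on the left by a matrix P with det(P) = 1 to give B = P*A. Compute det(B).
-12

By the multiplicative property of determinants, det(B) = det(P*A) = det(P) * det(A) = det(A),
so the determinant is invariant under multiplication by any determinant-1 matrix; we just need det(A).

det(A) = (-3)(2) - (-3)(-2) = -6 - 6 = -12

Therefore det(B) = 1 * (-12) = -12.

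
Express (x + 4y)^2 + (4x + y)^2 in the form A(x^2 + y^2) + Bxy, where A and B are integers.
17(x^2 + y^2) + 16xy

Expanding: (x + 4y)^2 = x^2 + 8xy + 16y^2
(4x + y)^2 = 16x^2 + 8xy + y^2
Sum = (1+16)(x^2+y^2) + 16xy = 17(x^2 + y^2) + 16xy
This is symmetric in x and y.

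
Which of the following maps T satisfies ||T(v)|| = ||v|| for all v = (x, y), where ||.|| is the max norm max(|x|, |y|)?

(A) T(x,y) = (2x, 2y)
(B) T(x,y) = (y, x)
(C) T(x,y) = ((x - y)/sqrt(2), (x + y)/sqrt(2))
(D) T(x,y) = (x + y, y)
B

A transformation preserves a norm if ||T(v)|| = ||v|| for every v; a single vector where the norm changes rules an option out.

(A) T(x,y) = (2x, 2y): v = (1, 0) has norm max(|1|, |0|) = 1, but T(v) = (2, 0) has norm 2 -- not preserved.
(B) T(x,y) = (y, x): preserves the norm -- it only permutes the coordinates and/or flips signs, which leaves max(|x|, |y|) unchanged.
(C) T(x,y) = ((x - y)/sqrt(2), (x + y)/sqrt(2)): v = (1, 0) has norm max(|1|, |0|) = 1, but T(v) = (sqrt(2)/2, sqrt(2)/2) has norm sqrt(2)/2 -- not preserved.
(D) T(x,y) = (x + y, y): v = (1, 1) has norm max(|1|, |1|) = 1, but T(v) = (2, 1) has norm 2 -- not preserved.

Therefore the answer is (B).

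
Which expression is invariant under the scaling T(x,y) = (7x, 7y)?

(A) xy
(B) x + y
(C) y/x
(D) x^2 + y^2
C

Under the uniform scaling T(x,y) = (7x, 7y):
Substitute the transformed coordinates into each option and compare with the original:
(A) xy  ->  (7x)(7y) = 49xy   [differs from xy: not invariant]
(B) x + y  ->  (7x) + (7y) = 7x + 7y   [differs from x + y: not invariant]
(C) y/x  ->  (7y)/(7x) = y/x   [equals y/x: invariant]
(D) x^2 + y^2  ->  (7x)^2 + (7y)^2 = 49x^2 + 49y^2   [differs from x^2 + y^2: not invariant]

Only option (C), y/x, is unchanged by the transformation.
The common factor 7 cancels in a ratio of coordinates, while sums, products and sums of squares pick up factors of 7 or 49.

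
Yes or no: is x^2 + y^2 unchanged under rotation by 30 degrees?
Yes

Applying rotation by 30 degrees: x' = x*cos(30 degrees) - y*sin(30 degrees) = sqrt(3)x/2 - y/2, y' = x*sin(30 degrees) + y*cos(30 degrees) = x/2 + sqrt(3)y/2

Substituting into x^2 + y^2:
(sqrt(3)x/2 - y/2)^2 + (x/2 + sqrt(3)y/2)^2
= x^2 + y^2

This equals the original expression x^2 + y^2, so it IS invariant.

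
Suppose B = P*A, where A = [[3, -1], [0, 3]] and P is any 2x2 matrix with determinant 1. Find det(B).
9

By the multiplicative property of determinants, det(B) = det(P*A) = det(P) * det(A) = det(A),
so the determinant is invariant under multiplication by any determinant-1 matrix; we just need det(A).

det(A) = (3)(3) - (-1)(0) = 9 - 0 = 9

Therefore det(B) = 1 * 9 = 9.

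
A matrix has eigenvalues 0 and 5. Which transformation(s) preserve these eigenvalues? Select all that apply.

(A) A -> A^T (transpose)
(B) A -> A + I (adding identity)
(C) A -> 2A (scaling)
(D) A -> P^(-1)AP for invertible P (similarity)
A and D

Eigenvalues are preserved by:
1. Similarity transformations: A -> P^(-1)AP (same characteristic polynomial)
2. Transpose: A^T has the same eigenvalues as A

Eigenvalues are NOT preserved by:
- Adding identity: eigenvalues become 0+1, 5+1
- Scaling: eigenvalues become 0, 10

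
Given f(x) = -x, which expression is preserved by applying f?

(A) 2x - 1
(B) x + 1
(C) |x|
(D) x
C

For f(x) = -x:
Applying f replaces x by -x. Since |-x| = |x|, the absolute value is unchanged by f, whereas x -> -x, 2x - 1 -> -2x - 1 and x + 1 -> -x + 1 all change.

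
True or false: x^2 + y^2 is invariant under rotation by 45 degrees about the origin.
True

Applying rotation by 45 degrees: x' = x*cos(45 degrees) - y*sin(45 degrees) = sqrt(2)x/2 - sqrt(2)y/2, y' = x*sin(45 degrees) + y*cos(45 degrees) = sqrt(2)x/2 + sqrt(2)y/2

Substituting into x^2 + y^2:
(sqrt(2)x/2 - sqrt(2)y/2)^2 + (sqrt(2)x/2 + sqrt(2)y/2)^2
= x^2 + y^2

This equals the original expression x^2 + y^2, so it IS invariant.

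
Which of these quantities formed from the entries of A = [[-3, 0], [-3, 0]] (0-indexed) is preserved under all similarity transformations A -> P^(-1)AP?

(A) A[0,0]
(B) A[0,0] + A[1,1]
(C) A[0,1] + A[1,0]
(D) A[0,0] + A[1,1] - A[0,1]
B

A[0,0] + A[1,1] is the trace of A. By the cyclic property of the trace, tr(P^(-1)AP) = tr(APP^(-1)) = tr(A), so it is the same for every matrix similar to A.

The other combinations are not similarity invariants. For example, take P = [[1, 2], [0, 1]] (det P = 1), so P^(-1) = [[1, -2], [0, 1]] and
B = P^(-1)AP = [[3, 6], [-3, -6]].
Evaluating each option on A and on B:
(A) A[0,0]: -3 for A, 3 for B -> changes
(B) A[0,0] + A[1,1]: -3 for A, -3 for B -> unchanged
(C) A[0,1] + A[1,0]: -3 for A, 3 for B -> changes
(D) A[0,0] + A[1,1] - A[0,1]: -3 for A, -9 for B -> changes

Only (B) A[0,0] + A[1,1] = -3 survives (and it does so for every P, not just this one), so it is the invariant.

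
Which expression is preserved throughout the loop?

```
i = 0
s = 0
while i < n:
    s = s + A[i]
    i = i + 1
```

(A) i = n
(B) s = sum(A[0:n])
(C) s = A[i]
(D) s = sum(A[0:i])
D

A loop invariant must hold before the first iteration and be re-established by every execution of the body.

(D) s = sum(A[0:i]): Initially i = 0 and s = 0 = sum of the empty slice A[0:0]. If s = sum(A[0:i]) holds at the top of an iteration, the body sets s to sum(A[0:i]) + A[i] = sum(A[0:i+1]) and then i to i+1, so s = sum(A[0:i]) holds again. At exit i = n, giving s = sum(A[0:n]).

The other options fail:
(A) i = n: false initially (i = 0); it is the exit condition, not an invariant.
(B) s = sum(A[0:n]): false before the loop (s = 0, not the full sum) -- it only becomes true at exit.
(C) s = A[i]: after the first iteration s = A[0] but i = 1, so s = A[i] compares s with the wrong element (and fails in general).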